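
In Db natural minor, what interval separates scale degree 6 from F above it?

augmented fifth

Scale degree 6 of Db natural minor is Bbb.
Bbb up to F: letters B→F make it a fifth; 8 semitones makes it augmented.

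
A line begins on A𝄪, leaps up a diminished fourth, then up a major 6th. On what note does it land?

A diminished fourth up from A## is D# (letter D, 4 semitones up).
A major sixth up from D# is B# (letter B, 9 semitones up).

B#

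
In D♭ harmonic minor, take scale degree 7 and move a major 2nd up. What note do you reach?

D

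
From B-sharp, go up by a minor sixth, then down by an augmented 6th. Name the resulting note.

A minor sixth up from B# is G# (letter G, 8 semitones up).
An augmented sixth down from G# is Bb (letter B, 10 semitones down).

Bb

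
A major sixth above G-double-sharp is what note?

G up a major sixth is E, so the target letter is E.
From G##, a major sixth is 9 semitones up: E##.

E##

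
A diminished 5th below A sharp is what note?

A down a perfect fifth is D, so the target letter is D.
From A#, a diminished fifth is 6 semitones down: D##.

D##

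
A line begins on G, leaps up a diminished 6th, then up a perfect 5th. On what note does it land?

A diminished sixth up from G is Ebb (letter E, 7 semitones up).
A perfect fifth up from Ebb is Bbb (letter B, 7 semitones up).

Bbb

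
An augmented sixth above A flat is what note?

F#

A sixth above A lands on the letter F.
An augmented sixth spans 10 semitones, so Ab moves to pitch class 6. On the letter F that is F#.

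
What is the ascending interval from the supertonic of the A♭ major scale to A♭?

minor seventh

The supertonic of Ab major is Bb.
Bb up to Ab: letters B→A make it a seventh; 10 semitones makes it minor.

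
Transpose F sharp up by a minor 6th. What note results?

D

A sixth above F lands on the letter D.
A minor sixth spans 8 semitones, so F# moves to pitch class 2. On the letter D that is D.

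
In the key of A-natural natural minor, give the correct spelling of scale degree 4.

The A natural minor scale runs A B C D E F G.
Degree 4 is D.

D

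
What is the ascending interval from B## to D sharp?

Counting letters B–C–D gives a third.
B##→D# = 2 semitones, 2 narrower than the major third (4), so diminished.

diminished third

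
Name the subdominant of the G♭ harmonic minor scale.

Cb

Degree 4 takes the letter 3 steps above G, which is C.
In harmonic minor, degree 4 sits 5 semitones above the tonic. Gb + 5 semitones is pitch class 11, spelled on C as Cb.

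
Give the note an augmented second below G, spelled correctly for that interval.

A second below G lands on the letter F.
An augmented second spans 3 semitones, so G moves to pitch class 4. On the letter F that is Fb.

Fb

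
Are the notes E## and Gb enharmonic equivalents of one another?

Yes

E## is pitch class 6; Gb is pitch class 6.
All spellings map to pitch class 6, so they are enharmonically equivalent.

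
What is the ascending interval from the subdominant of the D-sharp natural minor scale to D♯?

perfect fifth

The subdominant of D# natural minor is G#.
G# up to D#: letters G→D make it a fifth; 7 semitones makes it perfect.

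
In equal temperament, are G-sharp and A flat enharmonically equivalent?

Yes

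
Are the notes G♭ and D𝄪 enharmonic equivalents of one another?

Gb is pitch class 6; D## is pitch class 4.
The pitch classes differ (6 vs. 4), so they are not enharmonic equivalents.

No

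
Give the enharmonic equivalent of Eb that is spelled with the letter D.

D#

Eb is pitch class 3. The letter D alone is pitch class 2.
To reach pitch class 3 from D requires an offset of +1 semitone, i.e. sharp: D#.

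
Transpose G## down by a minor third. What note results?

E##

G down a major third is Eb, so the target letter is E.
From G##, a minor third is 3 semitones down: E##.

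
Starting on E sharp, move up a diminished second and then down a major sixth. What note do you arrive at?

A diminished second up from E# is F (letter F, 0 semitones up).
A major sixth down from F is Ab (letter A, 9 semitones down).

Ab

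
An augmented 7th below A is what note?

A down a major seventh is Bb, so the target letter is B.
From A, an augmented seventh is 12 semitones down: Bbb.

Bbb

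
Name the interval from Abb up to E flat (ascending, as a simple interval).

augmented fifth

The letter names run A→E, a span of 4 letter steps, so the interval is some kind of fifth.
Abb to Eb is 8 semitones. A perfect fifth is 7, so 8 makes it augmented.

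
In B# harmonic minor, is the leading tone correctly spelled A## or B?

A##

Each scale degree takes a distinct letter name. Degree 7 of a scale on B must use the letter A.
A## and B are enharmonically the same pitch, but only A## uses the letter A, so it is the correct spelling here.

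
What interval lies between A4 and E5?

perfect fifth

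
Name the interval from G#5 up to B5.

Counting letters G–A–B gives a third.
G#→B = 3 semitones, 1 narrower than the major third (4), so minor.

minor third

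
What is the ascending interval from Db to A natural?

The letter names run D→A, a span of 4 letter steps, so the interval is some kind of fifth.
Db to A is 8 semitones. A perfect fifth is 7, so 8 makes it augmented.

augmented fifth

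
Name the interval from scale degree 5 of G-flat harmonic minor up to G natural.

Scale degree 5 of Gb harmonic minor is Db.
Db up to G: letters D→G make it a fourth; 6 semitones makes it augmented.

augmented fourth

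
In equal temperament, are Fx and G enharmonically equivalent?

Yes

F## is pitch class 7; G is pitch class 7.
All spellings map to pitch class 7, so they are enharmonically equivalent.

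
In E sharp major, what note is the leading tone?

Degree 7 takes the letter 6 steps above E, which is D.
In major, degree 7 sits 11 semitones above the tonic. E# + 11 semitones is pitch class 4, spelled on D as D##.

D##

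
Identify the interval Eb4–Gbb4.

The letter names run E→G, a span of 2 letter steps, so the interval is some kind of third.
Eb to Gbb is 2 semitones. A major third is 4, so 2 makes it diminished.

diminished third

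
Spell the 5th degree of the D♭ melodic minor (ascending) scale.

Ab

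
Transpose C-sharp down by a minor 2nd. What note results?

B#

C down a major second is Bb, so the target letter is B.
From C#, a minor second is 1 semitone down: B#.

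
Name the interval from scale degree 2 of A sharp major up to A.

diminished seventh

Scale degree 2 of A# major is B#.
B# up to A: letters B→A make it a seventh; 9 semitones makes it diminished.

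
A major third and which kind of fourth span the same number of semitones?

diminished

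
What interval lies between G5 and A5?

major second

Counting letters G–A gives a second.
G→A = 2 semitones, exactly the major second.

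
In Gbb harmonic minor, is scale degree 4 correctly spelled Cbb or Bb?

Each scale degree takes a distinct letter name. Degree 4 of a scale on G must use the letter C.
Cbb and Bb are enharmonically the same pitch, but only Cbb uses the letter C, so it is the correct spelling here.

Cbb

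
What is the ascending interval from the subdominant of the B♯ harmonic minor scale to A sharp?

The subdominant of B# harmonic minor is E#.
E# up to A#: letters E→A make it a fourth; 5 semitones makes it perfect.

perfect fourth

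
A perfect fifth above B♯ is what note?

A fifth above B lands on the letter F.
A perfect fifth spans 7 semitones, so B# moves to pitch class 7. On the letter F that is F##.

F##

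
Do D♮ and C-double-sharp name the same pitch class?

D is pitch class 2; C## is pitch class 2.
All spellings map to pitch class 2, so they are enharmonically equivalent.

Yes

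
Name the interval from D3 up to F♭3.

The letter names run D→F, a span of 2 letter steps, so the interval is some kind of third.
D to Fb is 2 semitones. A major third is 4, so 2 makes it diminished.

diminished third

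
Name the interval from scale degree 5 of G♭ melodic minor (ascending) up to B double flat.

minor sixth

Scale degree 5 of Gb melodic minor (ascending) is Db.
Db up to Bbb: letters D→B make it a sixth; 8 semitones makes it minor.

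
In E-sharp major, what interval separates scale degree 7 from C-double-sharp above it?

Scale degree 7 of E# major is D##.
D## up to C##: letters D→C make it a seventh; 10 semitones makes it minor.

minor seventh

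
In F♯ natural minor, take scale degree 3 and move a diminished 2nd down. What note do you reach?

Scale degree 3 of F# natural minor is A.
A diminished second (0 semitones) below A lands on the letter G, giving G##.

G##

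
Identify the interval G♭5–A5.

The letter names run G→A, a span of 1 letter step, so the interval is some kind of second.
Gb to A is 3 semitones. A major second is 2, so 3 makes it augmented.

augmented second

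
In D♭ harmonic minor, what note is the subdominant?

Degree 4 takes the letter 3 steps above D, which is G.
In harmonic minor, degree 4 sits 5 semitones above the tonic. Db + 5 semitones is pitch class 6, spelled on G as Gb.

Gb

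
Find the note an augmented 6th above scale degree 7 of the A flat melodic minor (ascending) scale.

Scale degree 7 of Ab melodic minor (ascending) is G.
An augmented sixth (10 semitones) above G lands on the letter E, giving E#.

E#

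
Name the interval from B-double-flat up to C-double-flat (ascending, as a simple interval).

Counting letters B–C gives a second.
Bbb→Cbb = 1 semitone, 1 narrower than the major second (2), so minor.

minor second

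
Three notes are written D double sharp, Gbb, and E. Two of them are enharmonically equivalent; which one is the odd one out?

In 12-tone equal temperament, enharmonic equivalents share a pitch class. D## is pitch class 4; Gbb is pitch class 5; E is pitch class 4.
D## and E share pitch class 4, while Gbb is pitch class 5.

Gbb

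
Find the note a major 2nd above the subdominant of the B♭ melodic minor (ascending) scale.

The subdominant of Bb melodic minor (ascending) is Eb.
A major second (2 semitones) above Eb lands on the letter F, giving F.

F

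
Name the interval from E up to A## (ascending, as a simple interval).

doubly augmented fourth

Counting letters E–F–G–A gives a fourth.
E→A## = 7 semitones, 2 wider than the perfect fourth (5), so doubly augmented.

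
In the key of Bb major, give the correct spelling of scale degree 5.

Degree 5 takes the letter 4 steps above B, which is F.
In major, degree 5 sits 7 semitones above the tonic. Bb + 7 semitones is pitch class 5, spelled on F as F.

F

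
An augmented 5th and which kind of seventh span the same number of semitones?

An augmented fifth spans 8 semitones.
A seventh spanning 8 semitones is doubly diminished (the major seventh is 11).

doubly diminished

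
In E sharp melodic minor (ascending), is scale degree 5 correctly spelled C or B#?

Each scale degree takes a distinct letter name. Degree 5 of a scale on E must use the letter B.
B# and C are enharmonically the same pitch, but only B# uses the letter B, so it is the correct spelling here.

B#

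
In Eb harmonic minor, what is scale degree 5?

Bb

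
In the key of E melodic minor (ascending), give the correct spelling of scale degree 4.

Degree 4 takes the letter 3 steps above E, which is A.
In melodic minor (ascending), degree 4 sits 5 semitones above the tonic. E + 5 semitones is pitch class 9, spelled on A as A.

A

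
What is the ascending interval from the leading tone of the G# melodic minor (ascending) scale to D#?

The leading tone of G# melodic minor (ascending) is F##.
F## up to D#: letters F→D make it a sixth; 8 semitones makes it minor.

minor sixth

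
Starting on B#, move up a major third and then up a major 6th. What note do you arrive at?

B##

A major third up from B# is D## (letter D, 4 semitones up).
A major sixth up from D## is B## (letter B, 9 semitones up).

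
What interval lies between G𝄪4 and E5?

diminished sixth

Counting letters G–A–B–C–D–E gives a sixth.
G##→E = 7 semitones, 2 narrower than the major sixth (9), so diminished.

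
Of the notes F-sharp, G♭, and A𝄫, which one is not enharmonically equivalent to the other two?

Abb

In 12-tone equal temperament, enharmonic equivalents share a pitch class. F# is pitch class 6; Gb is pitch class 6; Abb is pitch class 7.
F# and Gb share pitch class 6, while Abb is pitch class 7.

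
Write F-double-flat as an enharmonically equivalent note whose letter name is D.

Plain D sits 1 semitone below Fbb, so on the letter D the same pitch needs a sharp: D#.

D#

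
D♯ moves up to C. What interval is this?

diminished seventh

Counting letters D–E–F–G–A–B–C gives a seventh.
D#→C = 9 semitones, 2 narrower than the major seventh (11), so diminished.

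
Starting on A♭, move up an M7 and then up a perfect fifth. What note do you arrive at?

D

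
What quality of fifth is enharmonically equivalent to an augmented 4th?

diminished

An augmented fourth spans 6 semitones.
A fifth spanning 6 semitones is diminished (the perfect fifth is 7).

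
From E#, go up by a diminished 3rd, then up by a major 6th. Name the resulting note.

A diminished third up from E# is G (letter G, 2 semitones up).
A major sixth up from G is E (letter E, 9 semitones up).

E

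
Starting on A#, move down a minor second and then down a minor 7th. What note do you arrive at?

A##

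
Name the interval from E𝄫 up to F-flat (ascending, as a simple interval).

Counting letters E–F gives a second.
Ebb→Fb = 2 semitones, exactly the major second.

major second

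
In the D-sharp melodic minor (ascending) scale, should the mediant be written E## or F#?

Each scale degree takes a distinct letter name. Degree 3 of a scale on D must use the letter F.
F# and E## are enharmonically the same pitch, but only F# uses the letter F, so it is the correct spelling here.

F#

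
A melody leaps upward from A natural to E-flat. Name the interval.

Counting letters A–B–C–D–E gives a fifth.
A→Eb = 6 semitones, 1 narrower than the perfect fifth (7), so diminished.

diminished fifth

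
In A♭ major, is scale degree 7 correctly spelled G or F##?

G

Each scale degree takes a distinct letter name. Degree 7 of a scale on A must use the letter G.
G and F## are enharmonically the same pitch, but only G uses the letter G, so it is the correct spelling here.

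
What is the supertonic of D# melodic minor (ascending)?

Degree 2 takes the letter 1 step above D, which is E.
In melodic minor (ascending), degree 2 sits 2 semitones above the tonic. D# + 2 semitones is pitch class 5, spelled on E as E#.

E#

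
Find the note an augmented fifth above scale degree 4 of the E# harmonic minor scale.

Scale degree 4 of E# harmonic minor is A#.
An augmented fifth (8 semitones) above A# lands on the letter E, giving E##.

E##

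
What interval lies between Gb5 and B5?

augmented third

Counting letters G–A–B gives a third.
Gb→B = 5 semitones, 1 wider than the major third (4), so augmented.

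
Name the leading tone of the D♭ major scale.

The Db major scale runs Db Eb F Gb Ab Bb C.
Degree 7 is C.

C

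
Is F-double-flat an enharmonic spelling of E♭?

Yes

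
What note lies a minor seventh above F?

A seventh above F lands on the letter E.
A minor seventh spans 10 semitones, so F moves to pitch class 3. On the letter E that is Eb.

Eb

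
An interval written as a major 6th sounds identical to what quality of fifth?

doubly augmented

A major sixth spans 9 semitones.
A fifth spanning 9 semitones is doubly augmented (the perfect fifth is 7).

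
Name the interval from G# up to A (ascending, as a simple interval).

The letter names run G→A, a span of 1 letter step, so the interval is some kind of second.
G# to A is 1 semitone. A major second is 2, so 1 makes it minor.

minor second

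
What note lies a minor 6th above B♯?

G#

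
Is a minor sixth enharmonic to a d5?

No

A minor sixth spans 8 semitones; a diminished fifth spans 6.
The spans differ, so they are not enharmonic equivalents.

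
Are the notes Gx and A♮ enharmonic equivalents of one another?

Yes

G## is pitch class 9; A is pitch class 9.
All spellings map to pitch class 9, so they are enharmonically equivalent.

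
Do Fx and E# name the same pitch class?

Two spellings are enharmonically equivalent only if they share a pitch class.
Here F## → 7, E# → 5; 5 ≠ 7, so they are not.

No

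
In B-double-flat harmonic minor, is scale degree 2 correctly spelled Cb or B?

Each scale degree takes a distinct letter name. Degree 2 of a scale on B must use the letter C.
Cb and B are enharmonically the same pitch, but only Cb uses the letter C, so it is the correct spelling here.

Cb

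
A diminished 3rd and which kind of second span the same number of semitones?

A diminished third spans 2 semitones.
A second spanning 2 semitones is major (the major second is 2).

major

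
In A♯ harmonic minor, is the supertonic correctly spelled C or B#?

B#

Each scale degree takes a distinct letter name. Degree 2 of a scale on A must use the letter B.
B# and C are enharmonically the same pitch, but only B# uses the letter B, so it is the correct spelling here.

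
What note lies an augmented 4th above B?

E#

B up a perfect fourth is E, so the target letter is E.
From B, an augmented fourth is 6 semitones up: E#.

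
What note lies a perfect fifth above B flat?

F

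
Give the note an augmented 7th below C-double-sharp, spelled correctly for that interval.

D

C down a major seventh is Db, so the target letter is D.
From C##, an augmented seventh is 12 semitones down: D.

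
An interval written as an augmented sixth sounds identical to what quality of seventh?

An augmented sixth spans 10 semitones.
A seventh spanning 10 semitones is minor (the major seventh is 11).

minor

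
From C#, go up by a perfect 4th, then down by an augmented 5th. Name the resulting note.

A perfect fourth up from C# is F# (letter F, 5 semitones up).
An augmented fifth down from F# is Bb (letter B, 8 semitones down).

Bb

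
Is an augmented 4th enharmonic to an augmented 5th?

An augmented fourth spans 6 semitones; an augmented fifth spans 8.
The spans differ, so they are not enharmonic equivalents.

No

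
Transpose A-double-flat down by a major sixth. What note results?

Cbb

A sixth below A lands on the letter C.
A major sixth spans 9 semitones, so Abb moves to pitch class 10. On the letter C that is Cbb.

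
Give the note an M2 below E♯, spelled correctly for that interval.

D#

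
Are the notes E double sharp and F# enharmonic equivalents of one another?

Yes

E## = pitch class 6 and F# = pitch class 6 — the same pitch class, so they are enharmonic equivalents.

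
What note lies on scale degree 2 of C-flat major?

Db

The Cb major scale runs Cb Db Eb Fb Gb Ab Bb.
Degree 2 is Db.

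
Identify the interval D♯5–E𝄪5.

Counting letters D–E gives a second.
D#→E## = 3 semitones, 1 wider than the major second (2), so augmented.

augmented second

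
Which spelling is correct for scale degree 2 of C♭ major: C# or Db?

Each scale degree takes a distinct letter name. Degree 2 of a scale on C must use the letter D.
Db and C# are enharmonically the same pitch, but only Db uses the letter D, so it is the correct spelling here.

Db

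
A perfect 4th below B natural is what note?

F#

A fourth below B lands on the letter F.
A perfect fourth spans 5 semitones, so B moves to pitch class 6. On the letter F that is F#.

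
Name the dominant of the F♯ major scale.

Degree 5 takes the letter 4 steps above F, which is C.
In major, degree 5 sits 7 semitones above the tonic. F# + 7 semitones is pitch class 1, spelled on C as C#.

C#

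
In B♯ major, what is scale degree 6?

Degree 6 takes the letter 5 steps above B, which is G.
In major, degree 6 sits 9 semitones above the tonic. B# + 9 semitones is pitch class 9, spelled on G as G##.

G##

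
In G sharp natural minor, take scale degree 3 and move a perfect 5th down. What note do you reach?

E

Scale degree 3 of G# natural minor is B.
A perfect fifth (7 semitones) below B lands on the letter E, giving E.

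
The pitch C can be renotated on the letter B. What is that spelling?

Plain B sits 1 semitone below C, so on the letter B the same pitch needs a sharp: B#.

B#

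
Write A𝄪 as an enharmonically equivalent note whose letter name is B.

A## is pitch class 11. The letter B alone is pitch class 11.
Pitch class 11 on B needs no accidental: B.

B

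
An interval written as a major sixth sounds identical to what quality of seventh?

diminished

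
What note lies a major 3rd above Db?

F

D up a major third is F#, so the target letter is F.
From Db, a major third is 4 semitones up: F.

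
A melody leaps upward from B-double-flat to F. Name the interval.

The letter names run B→F, a span of 4 letter steps, so the interval is some kind of fifth.
Bbb to F is 8 semitones. A perfect fifth is 7, so 8 makes it augmented.

augmented fifth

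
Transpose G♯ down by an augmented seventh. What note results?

A seventh below G lands on the letter A.
An augmented seventh spans 12 semitones, so G# moves to pitch class 8. On the letter A that is Ab.

Ab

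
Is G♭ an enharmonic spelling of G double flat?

Gb is pitch class 6; Gbb is pitch class 5.
The pitch classes differ (6 vs. 5), so they are not enharmonic equivalents.

No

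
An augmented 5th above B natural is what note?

A fifth above B lands on the letter F.
An augmented fifth spans 8 semitones, so B moves to pitch class 7. On the letter F that is F##.

F##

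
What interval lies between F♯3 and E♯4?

major seventh

Counting letters F–G–A–B–C–D–E gives a seventh.
F#→E# = 11 semitones, exactly the major seventh.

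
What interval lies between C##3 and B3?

The letter names run C→B, a span of 6 letter steps, so the interval is some kind of seventh.
C## to B is 9 semitones. A major seventh is 11, so 9 makes it diminished.

diminished seventh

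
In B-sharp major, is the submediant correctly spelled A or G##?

G##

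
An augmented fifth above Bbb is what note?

F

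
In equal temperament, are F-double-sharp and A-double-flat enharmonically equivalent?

F## is pitch class 7; Abb is pitch class 7.
All spellings map to pitch class 7, so they are enharmonically equivalent.

Yes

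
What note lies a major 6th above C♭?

A sixth above C lands on the letter A.
A major sixth spans 9 semitones, so Cb moves to pitch class 8. On the letter A that is Ab.

Ab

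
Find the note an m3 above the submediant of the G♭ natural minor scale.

The submediant of Gb natural minor is Ebb.
A minor third (3 semitones) above Ebb lands on the letter G, giving Gbb.

Gbb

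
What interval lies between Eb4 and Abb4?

Counting letters E–F–G–A gives a fourth.
Eb→Abb = 4 semitones, 1 narrower than the perfect fourth (5), so diminished.

diminished fourth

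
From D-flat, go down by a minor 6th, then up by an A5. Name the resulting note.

C#

A minor sixth down from Db is F (letter F, 8 semitones down).
An augmented fifth up from F is C# (letter C, 8 semitones up).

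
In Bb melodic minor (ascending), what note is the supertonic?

C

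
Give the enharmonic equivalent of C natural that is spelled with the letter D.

Dbb

Plain D sits 2 semitones above C, so on the letter D the same pitch needs a double flat: Dbb.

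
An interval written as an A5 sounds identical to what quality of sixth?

minor

An augmented fifth spans 8 semitones.
A sixth spanning 8 semitones is minor (the major sixth is 9).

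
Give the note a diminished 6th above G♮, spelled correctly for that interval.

Ebb

A sixth above G lands on the letter E.
A diminished sixth spans 7 semitones, so G moves to pitch class 2. On the letter E that is Ebb.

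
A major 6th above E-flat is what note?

E up a major sixth is C#, so the target letter is C.
From Eb, a major sixth is 9 semitones up: C.

C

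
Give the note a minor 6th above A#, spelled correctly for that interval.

F#

A sixth above A lands on the letter F.
A minor sixth spans 8 semitones, so A# moves to pitch class 6. On the letter F that is F#.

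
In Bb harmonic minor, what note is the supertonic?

Degree 2 takes the letter 1 step above B, which is C.
In harmonic minor, degree 2 sits 2 semitones above the tonic. Bb + 2 semitones is pitch class 0, spelled on C as C.

C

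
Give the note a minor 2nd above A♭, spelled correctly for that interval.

Bbb

A up a major second is B, so the target letter is B.
From Ab, a minor second is 1 semitone up: Bbb.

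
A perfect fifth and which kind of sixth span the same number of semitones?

A perfect fifth spans 7 semitones.
A sixth spanning 7 semitones is diminished (the major sixth is 9).

diminished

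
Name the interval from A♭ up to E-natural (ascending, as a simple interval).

augmented fifth

The letter names run A→E, a span of 4 letter steps, so the interval is some kind of fifth.
Ab to E is 8 semitones. A perfect fifth is 7, so 8 makes it augmented.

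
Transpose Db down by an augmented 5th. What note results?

Gbb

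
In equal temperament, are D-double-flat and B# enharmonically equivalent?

Dbb = pitch class 0 and B# = pitch class 0 — the same pitch class, so they are enharmonic equivalents.

Yes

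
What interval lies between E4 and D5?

Counting letters E–F–G–A–B–C–D gives a seventh.
E→D = 10 semitones, 1 narrower than the major seventh (11), so minor.

minor seventh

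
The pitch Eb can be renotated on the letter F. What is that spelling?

Fbb

Eb is pitch class 3. The letter F alone is pitch class 5.
To reach pitch class 3 from F requires an offset of -2 semitones, i.e. double flat: Fbb.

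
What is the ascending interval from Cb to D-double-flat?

Counting letters C–D gives a second.
Cb→Dbb = 1 semitone, 1 narrower than the major second (2), so minor.

minor second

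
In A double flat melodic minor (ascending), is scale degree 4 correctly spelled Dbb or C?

Dbb

Each scale degree takes a distinct letter name. Degree 4 of a scale on A must use the letter D.
Dbb and C are enharmonically the same pitch, but only Dbb uses the letter D, so it is the correct spelling here.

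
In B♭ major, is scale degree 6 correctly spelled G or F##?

G

Each scale degree takes a distinct letter name. Degree 6 of a scale on B must use the letter G.
G and F## are enharmonically the same pitch, but only G uses the letter G, so it is the correct spelling here.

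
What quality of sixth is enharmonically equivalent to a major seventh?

doubly augmented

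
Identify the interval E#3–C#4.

minor sixth

Counting letters E–F–G–A–B–C gives a sixth.
E#→C# = 8 semitones, 1 narrower than the major sixth (9), so minor.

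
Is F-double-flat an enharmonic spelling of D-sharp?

Fbb = pitch class 3 and D# = pitch class 3 — the same pitch class, so they are enharmonic equivalents.

Yes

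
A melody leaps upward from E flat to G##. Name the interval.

doubly augmented third

Counting letters E–F–G gives a third.
Eb→G## = 6 semitones, 2 wider than the major third (4), so doubly augmented.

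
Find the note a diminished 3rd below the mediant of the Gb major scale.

G#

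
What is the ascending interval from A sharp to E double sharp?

augmented fifth

Counting letters A–B–C–D–E gives a fifth.
A#→E## = 8 semitones, 1 wider than the perfect fifth (7), so augmented.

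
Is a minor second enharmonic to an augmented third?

A minor second spans 1 semitone; an augmented third spans 5.
The spans differ, so they are not enharmonic equivalents.

No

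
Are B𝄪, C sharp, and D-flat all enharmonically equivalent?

Yes

B## = pitch class 1 and C# = pitch class 1 and Db = pitch class 1 — the same pitch class, so they are enharmonic equivalents.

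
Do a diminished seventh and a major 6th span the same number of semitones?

Yes

A diminished seventh spans 9 semitones; a major sixth spans 9.
They are enharmonically equivalent.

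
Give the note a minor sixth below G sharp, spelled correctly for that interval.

B#

G down a major sixth is Bb, so the target letter is B.
From G#, a minor sixth is 8 semitones down: B#.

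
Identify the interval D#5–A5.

The letter names run D→A, a span of 4 letter steps, so the interval is some kind of fifth.
D# to A is 6 semitones. A perfect fifth is 7, so 6 makes it diminished.

diminished fifth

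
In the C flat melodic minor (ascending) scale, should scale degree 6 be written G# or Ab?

Ab

Each scale degree takes a distinct letter name. Degree 6 of a scale on C must use the letter A.
Ab and G# are enharmonically the same pitch, but only Ab uses the letter A, so it is the correct spelling here.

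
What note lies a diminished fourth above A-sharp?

D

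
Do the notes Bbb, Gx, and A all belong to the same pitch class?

Yes

Bbb = pitch class 9 and G## = pitch class 9 and A = pitch class 9 — the same pitch class, so they are enharmonic equivalents.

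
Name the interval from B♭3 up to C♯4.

augmented second

The letter names run B→C, a span of 1 letter step, so the interval is some kind of second.
Bb to C# is 3 semitones. A major second is 2, so 3 makes it augmented.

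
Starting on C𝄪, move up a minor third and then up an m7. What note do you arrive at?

D#

A minor third up from C## is E# (letter E, 3 semitones up).
A minor seventh up from E# is D# (letter D, 10 semitones up).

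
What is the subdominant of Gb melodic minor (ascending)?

Cb

The Gb melodic minor (ascending) scale runs Gb Ab Bbb Cb Db Eb F.
Degree 4 is Cb.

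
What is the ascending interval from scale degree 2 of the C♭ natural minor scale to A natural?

augmented fifth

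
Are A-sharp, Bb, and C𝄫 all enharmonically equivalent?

A# is pitch class 10; Bb is pitch class 10; Cbb is pitch class 10.
All spellings map to pitch class 10, so they are enharmonically equivalent.

Yes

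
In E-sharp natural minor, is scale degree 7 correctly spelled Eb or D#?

D#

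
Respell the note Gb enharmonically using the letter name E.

Gb is pitch class 6. The letter E alone is pitch class 4.
To reach pitch class 6 from E requires an offset of +2 semitones, i.e. double sharp: E##.

E##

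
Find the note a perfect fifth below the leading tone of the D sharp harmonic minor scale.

The leading tone of D# harmonic minor is C##.
A perfect fifth (7 semitones) below C## lands on the letter F, giving F##.

F##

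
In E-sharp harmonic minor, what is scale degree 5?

B#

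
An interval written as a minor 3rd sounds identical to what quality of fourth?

doubly diminished

A minor third spans 3 semitones.
A fourth spanning 3 semitones is doubly diminished (the perfect fourth is 5).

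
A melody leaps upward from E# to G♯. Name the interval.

The letter names run E→G, a span of 2 letter steps, so the interval is some kind of third.
E# to G# is 3 semitones. A major third is 4, so 3 makes it minor.

minor third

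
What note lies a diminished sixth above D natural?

Bbb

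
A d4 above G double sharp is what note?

C#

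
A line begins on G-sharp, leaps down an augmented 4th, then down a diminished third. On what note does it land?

An augmented fourth down from G# is D (letter D, 6 semitones down).
A diminished third down from D is B# (letter B, 2 semitones down).

B#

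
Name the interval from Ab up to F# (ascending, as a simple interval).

augmented sixth

Counting letters A–B–C–D–E–F gives a sixth.
Ab→F# = 10 semitones, 1 wider than the major sixth (9), so augmented.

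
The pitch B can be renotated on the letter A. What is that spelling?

A##

Plain A sits 2 semitones below B, so on the letter A the same pitch needs a double sharp: A##.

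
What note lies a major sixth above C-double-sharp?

C up a major sixth is A, so the target letter is A.
From C##, a major sixth is 9 semitones up: A##.

A##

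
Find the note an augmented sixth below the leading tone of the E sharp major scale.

F#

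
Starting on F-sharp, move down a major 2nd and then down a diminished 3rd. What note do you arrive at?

A major second down from F# is E (letter E, 2 semitones down).
A diminished third down from E is C## (letter C, 2 semitones down).

C##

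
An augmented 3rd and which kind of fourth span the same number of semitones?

An augmented third spans 5 semitones.
A fourth spanning 5 semitones is perfect (the perfect fourth is 5).

perfect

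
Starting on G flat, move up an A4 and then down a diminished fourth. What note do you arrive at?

G#

An augmented fourth up from Gb is C (letter C, 6 semitones up).
A diminished fourth down from C is G# (letter G, 4 semitones down).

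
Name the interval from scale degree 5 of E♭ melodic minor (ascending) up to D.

Scale degree 5 of Eb melodic minor (ascending) is Bb.
Bb up to D: letters B→D make it a third; 4 semitones makes it major.

major third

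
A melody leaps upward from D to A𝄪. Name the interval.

doubly augmented fifth

The letter names run D→A, a span of 4 letter steps, so the interval is some kind of fifth.
D to A## is 9 semitones. A perfect fifth is 7, so 9 makes it doubly augmented.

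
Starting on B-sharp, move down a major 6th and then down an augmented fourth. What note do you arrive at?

A

A major sixth down from B# is D# (letter D, 9 semitones down).
An augmented fourth down from D# is A (letter A, 6 semitones down).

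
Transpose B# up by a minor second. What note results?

B up a major second is C#, so the target letter is C.
From B#, a minor second is 1 semitone up: C#.

C#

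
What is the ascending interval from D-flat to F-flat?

minor third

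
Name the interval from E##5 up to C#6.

diminished sixth

Counting letters E–F–G–A–B–C gives a sixth.
E##→C# = 7 semitones, 2 narrower than the major sixth (9), so diminished.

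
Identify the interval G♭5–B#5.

Counting letters G–A–B gives a third.
Gb→B# = 6 semitones, 2 wider than the major third (4), so doubly augmented.

doubly augmented third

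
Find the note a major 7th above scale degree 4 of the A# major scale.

Scale degree 4 of A# major is D#.
A major seventh (11 semitones) above D# lands on the letter C, giving C##.

C##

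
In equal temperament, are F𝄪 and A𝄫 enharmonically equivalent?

F## = pitch class 7 and Abb = pitch class 7 — the same pitch class, so they are enharmonic equivalents.

Yes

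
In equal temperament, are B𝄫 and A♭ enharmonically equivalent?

No

Bbb is pitch class 9; Ab is pitch class 8.
The pitch classes differ (9 vs. 8), so they are not enharmonic equivalents.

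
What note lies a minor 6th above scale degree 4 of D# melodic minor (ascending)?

Scale degree 4 of D# melodic minor (ascending) is G#.
A minor sixth (8 semitones) above G# lands on the letter E, giving E.

E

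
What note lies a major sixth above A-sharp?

F##

A sixth above A lands on the letter F.
A major sixth spans 9 semitones, so A# moves to pitch class 7. On the letter F that is F##.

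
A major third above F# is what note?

A#

F up a major third is A, so the target letter is A.
From F#, a major third is 4 semitones up: A#.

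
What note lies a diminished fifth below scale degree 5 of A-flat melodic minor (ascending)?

A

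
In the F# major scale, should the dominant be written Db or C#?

C#

Each scale degree takes a distinct letter name. Degree 5 of a scale on F must use the letter C.
C# and Db are enharmonically the same pitch, but only C# uses the letter C, so it is the correct spelling here.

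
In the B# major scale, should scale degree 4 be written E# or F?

E#

Each scale degree takes a distinct letter name. Degree 4 of a scale on B must use the letter E.
E# and F are enharmonically the same pitch, but only E# uses the letter E, so it is the correct spelling here.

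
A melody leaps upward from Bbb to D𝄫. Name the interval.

The letter names run B→D, a span of 2 letter steps, so the interval is some kind of third.
Bbb to Dbb is 3 semitones. A major third is 4, so 3 makes it minor.

minor third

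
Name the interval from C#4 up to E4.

The letter names run C→E, a span of 2 letter steps, so the interval is some kind of third.
C# to E is 3 semitones. A major third is 4, so 3 makes it minor.

minor third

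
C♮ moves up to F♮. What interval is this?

perfect fourth

Counting letters C–D–E–F gives a fourth.
C→F = 5 semitones, exactly the perfect fourth.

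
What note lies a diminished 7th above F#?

Eb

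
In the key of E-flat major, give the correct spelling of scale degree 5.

Bb

Degree 5 takes the letter 4 steps above E, which is B.
In major, degree 5 sits 7 semitones above the tonic. Eb + 7 semitones is pitch class 10, spelled on B as Bb.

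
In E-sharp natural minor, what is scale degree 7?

D#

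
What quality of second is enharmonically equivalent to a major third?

doubly augmented

A major third spans 4 semitones.
A second spanning 4 semitones is doubly augmented (the major second is 2).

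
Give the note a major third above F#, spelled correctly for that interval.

A#

A third above F lands on the letter A.
A major third spans 4 semitones, so F# moves to pitch class 10. On the letter A that is A#.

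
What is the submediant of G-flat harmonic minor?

Degree 6 takes the letter 5 steps above G, which is E.
In harmonic minor, degree 6 sits 8 semitones above the tonic. Gb + 8 semitones is pitch class 2, spelled on E as Ebb.

Ebb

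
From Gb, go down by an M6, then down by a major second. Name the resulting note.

Abb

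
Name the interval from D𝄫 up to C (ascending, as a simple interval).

augmented seventh

Counting letters D–E–F–G–A–B–C gives a seventh.
Dbb→C = 12 semitones, 1 wider than the major seventh (11), so augmented.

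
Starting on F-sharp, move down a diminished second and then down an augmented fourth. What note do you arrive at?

B#

A diminished second down from F# is E## (letter E, 0 semitones down).
An augmented fourth down from E## is B# (letter B, 6 semitones down).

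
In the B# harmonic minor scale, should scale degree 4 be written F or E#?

E#

Each scale degree takes a distinct letter name. Degree 4 of a scale on B must use the letter E.
E# and F are enharmonically the same pitch, but only E# uses the letter E, so it is the correct spelling here.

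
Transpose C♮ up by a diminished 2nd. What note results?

C up a major second is D, so the target letter is D.
From C, a diminished second is 0 semitones up: Dbb.

Dbb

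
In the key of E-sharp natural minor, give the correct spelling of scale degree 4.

A#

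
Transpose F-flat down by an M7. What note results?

Gbb

A seventh below F lands on the letter G.
A major seventh spans 11 semitones, so Fb moves to pitch class 5. On the letter G that is Gbb.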